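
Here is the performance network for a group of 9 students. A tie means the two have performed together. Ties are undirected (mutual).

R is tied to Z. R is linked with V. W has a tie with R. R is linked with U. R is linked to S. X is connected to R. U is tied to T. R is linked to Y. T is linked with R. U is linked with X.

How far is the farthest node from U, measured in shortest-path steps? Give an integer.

Distances from U: R:1, S:2, T:1, V:2, W:2, X:1, Y:2, Z:2.
The largest is 2 (to Z, V, W, Y, and S), so the eccentricity of U is 2.

2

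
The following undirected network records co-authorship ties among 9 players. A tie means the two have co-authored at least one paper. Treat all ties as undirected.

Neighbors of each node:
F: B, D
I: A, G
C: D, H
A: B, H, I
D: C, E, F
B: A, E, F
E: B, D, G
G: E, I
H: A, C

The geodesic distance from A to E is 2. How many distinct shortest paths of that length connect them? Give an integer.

The shortest distance is 2, and the only length-2 path is A–B–E. So there is exactly 1 shortest path.

1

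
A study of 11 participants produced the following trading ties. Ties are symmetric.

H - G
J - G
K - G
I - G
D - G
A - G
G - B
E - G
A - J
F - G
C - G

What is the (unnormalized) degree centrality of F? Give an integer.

F is directly tied to G. That is 1 neighbor, so the degree of F is 1.

1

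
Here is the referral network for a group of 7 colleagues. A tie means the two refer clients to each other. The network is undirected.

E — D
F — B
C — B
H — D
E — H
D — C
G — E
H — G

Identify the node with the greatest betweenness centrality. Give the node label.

Unnormalized betweenness of each node: B:5, C:8, D:9, E:2, F:0, G:0, H:2.
D has the largest value, 9, making it the main broker — the node through which the most shortest paths run.

D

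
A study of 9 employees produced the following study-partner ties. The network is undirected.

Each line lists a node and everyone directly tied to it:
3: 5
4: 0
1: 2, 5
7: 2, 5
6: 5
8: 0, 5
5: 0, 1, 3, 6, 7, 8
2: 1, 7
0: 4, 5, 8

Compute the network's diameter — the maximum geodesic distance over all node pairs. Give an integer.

Eccentricity of each node (its greatest distance to any other): 0:3, 1:3, 2:4, 3:3, 4:4, 5:2, 6:3, 7:3, 8:3.
The maximum eccentricity is 4, realized for instance by the pair 2–4 via 2 – 7 – 5 – 0 – 4. So the diameter is 4.

4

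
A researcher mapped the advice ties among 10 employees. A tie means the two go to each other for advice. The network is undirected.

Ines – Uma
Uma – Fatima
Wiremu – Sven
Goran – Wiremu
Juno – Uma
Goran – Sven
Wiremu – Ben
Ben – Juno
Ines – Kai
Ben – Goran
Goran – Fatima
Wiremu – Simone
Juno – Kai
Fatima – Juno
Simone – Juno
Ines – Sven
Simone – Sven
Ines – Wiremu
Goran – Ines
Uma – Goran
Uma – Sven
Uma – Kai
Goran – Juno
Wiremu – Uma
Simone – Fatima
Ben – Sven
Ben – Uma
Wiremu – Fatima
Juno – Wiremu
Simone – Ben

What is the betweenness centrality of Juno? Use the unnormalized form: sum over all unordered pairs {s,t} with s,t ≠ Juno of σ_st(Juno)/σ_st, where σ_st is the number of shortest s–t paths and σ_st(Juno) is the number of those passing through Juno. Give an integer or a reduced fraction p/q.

Pairs whose geodesics pass through Juno — Goran–Kai: 1/3; Goran–Simone: 1/5; Fatima–Ben: 1/5; Fatima–Kai: 1/2; Ben–Kai: 1/2; Kai–Wiremu: 1/3; Kai–Simone: 1; Uma–Simone: 1/5.
All other pairs contribute 0.
Summing the contributions gives betweenness(Juno) = 49/15.

49/15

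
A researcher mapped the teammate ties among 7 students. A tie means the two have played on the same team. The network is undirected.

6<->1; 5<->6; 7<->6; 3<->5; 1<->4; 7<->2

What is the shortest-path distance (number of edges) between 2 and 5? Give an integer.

3

One shortest route is 2 – 7 – 6 – 5, which uses 3 edges, and at distance 2 from 2 we only reach {6}, which does not include 5. So d(2,5) = 3.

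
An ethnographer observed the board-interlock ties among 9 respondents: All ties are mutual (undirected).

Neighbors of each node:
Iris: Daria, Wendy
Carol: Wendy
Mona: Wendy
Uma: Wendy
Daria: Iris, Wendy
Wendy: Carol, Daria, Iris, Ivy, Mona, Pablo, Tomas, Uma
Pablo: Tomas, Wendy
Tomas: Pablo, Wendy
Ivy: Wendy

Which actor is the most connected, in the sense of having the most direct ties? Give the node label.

Degrees — Carol:1, Daria:2, Iris:2, Ivy:1, Mona:1, Pablo:2, Tomas:2, Uma:1, Wendy:8.
The maximum is 8, attained only by Wendy.

Wendy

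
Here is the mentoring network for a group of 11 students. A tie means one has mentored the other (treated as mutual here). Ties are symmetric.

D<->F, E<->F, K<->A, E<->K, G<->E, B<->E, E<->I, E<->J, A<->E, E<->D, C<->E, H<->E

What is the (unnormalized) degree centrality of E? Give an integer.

E is directly tied to A, B, C, D, F, G, H, I, J, and K. That is 10 neighbors, so the degree of E is 10.

10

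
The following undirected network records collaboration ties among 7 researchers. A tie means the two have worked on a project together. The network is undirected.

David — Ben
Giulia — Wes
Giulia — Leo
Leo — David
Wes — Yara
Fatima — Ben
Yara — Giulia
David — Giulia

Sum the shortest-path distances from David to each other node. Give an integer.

Distances from David: Ben:1, Fatima:2, Giulia:1, Leo:1, Wes:2, Yara:2.
Sum = 1 + 2 + 1 + 1 + 2 + 2 = 9.

9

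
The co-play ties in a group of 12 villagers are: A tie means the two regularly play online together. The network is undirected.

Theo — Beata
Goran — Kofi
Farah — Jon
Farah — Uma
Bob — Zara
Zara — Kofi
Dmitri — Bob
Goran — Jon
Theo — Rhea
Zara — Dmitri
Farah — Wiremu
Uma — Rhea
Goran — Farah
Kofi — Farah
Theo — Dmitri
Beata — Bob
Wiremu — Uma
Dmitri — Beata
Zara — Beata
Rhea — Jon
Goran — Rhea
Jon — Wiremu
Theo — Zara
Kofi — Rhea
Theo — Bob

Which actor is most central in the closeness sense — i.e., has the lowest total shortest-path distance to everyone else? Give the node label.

Rhea

Farness (sum of distances to all others) for each node — Beata:24, Bob:24, Dmitri:24, Farah:21, Goran:21, Jon:22, Kofi:18, Rhea:17, Theo:19, Uma:23, Wiremu:27, Zara:20.
The smallest farness is 17, for Rhea, so Rhea has the highest closeness.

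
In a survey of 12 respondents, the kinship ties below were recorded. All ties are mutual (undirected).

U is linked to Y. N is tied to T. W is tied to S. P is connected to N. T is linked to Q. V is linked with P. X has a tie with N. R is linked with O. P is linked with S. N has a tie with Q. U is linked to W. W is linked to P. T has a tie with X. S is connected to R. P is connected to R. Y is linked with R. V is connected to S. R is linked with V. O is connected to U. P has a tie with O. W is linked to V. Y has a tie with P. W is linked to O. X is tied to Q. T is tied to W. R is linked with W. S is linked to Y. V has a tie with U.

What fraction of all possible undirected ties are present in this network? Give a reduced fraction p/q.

14/33

There are 28 edges and 12 nodes, so the maximum possible is C(12,2) = 66.
Density = 28/66 = 14/33.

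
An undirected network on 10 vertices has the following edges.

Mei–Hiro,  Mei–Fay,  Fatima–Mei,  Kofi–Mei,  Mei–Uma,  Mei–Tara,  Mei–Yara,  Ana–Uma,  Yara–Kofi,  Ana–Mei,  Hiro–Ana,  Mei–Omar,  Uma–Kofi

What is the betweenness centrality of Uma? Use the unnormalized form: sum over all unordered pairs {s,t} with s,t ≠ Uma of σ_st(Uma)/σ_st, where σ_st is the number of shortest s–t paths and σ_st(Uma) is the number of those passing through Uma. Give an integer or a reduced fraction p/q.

Pairs whose geodesics pass through Uma — Ana–Kofi: 1/2.
All other pairs contribute 0.
Summing the contributions gives betweenness(Uma) = 1/2.

1/2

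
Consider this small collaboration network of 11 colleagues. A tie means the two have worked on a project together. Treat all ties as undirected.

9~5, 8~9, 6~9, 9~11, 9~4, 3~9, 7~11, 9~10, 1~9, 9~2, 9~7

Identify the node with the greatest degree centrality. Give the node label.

Degrees — 1:1, 2:1, 3:1, 4:1, 5:1, 6:1, 7:2, 8:1, 9:10, 10:1, 11:2.
The maximum is 10, attained only by 9.

9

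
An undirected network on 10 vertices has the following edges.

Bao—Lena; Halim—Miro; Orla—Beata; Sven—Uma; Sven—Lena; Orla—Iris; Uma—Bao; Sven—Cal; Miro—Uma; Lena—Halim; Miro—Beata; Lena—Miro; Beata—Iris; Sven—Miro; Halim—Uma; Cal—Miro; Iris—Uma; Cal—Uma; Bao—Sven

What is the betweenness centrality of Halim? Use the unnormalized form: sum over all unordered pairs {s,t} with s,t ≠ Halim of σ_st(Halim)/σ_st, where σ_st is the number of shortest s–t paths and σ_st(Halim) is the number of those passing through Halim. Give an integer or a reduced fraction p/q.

Pairs whose geodesics pass through Halim — Lena–Uma: 1/4; Lena–Iris: 1/5.
All other pairs contribute 0.
Summing the contributions gives betweenness(Halim) = 9/20.

9/20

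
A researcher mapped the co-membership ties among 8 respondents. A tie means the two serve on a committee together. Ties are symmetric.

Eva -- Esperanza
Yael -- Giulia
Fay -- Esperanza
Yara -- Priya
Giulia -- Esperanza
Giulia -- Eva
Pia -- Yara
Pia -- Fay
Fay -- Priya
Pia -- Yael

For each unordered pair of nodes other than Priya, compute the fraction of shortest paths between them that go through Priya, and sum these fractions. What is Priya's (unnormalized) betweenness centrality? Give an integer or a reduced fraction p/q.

4/3

Pairs whose geodesics pass through Priya — Fay–Yara: 1/2; Yara–Eva: 1/3; Yara–Esperanza: 1/2.
All other pairs contribute 0.
Summing the contributions gives betweenness(Priya) = 4/3.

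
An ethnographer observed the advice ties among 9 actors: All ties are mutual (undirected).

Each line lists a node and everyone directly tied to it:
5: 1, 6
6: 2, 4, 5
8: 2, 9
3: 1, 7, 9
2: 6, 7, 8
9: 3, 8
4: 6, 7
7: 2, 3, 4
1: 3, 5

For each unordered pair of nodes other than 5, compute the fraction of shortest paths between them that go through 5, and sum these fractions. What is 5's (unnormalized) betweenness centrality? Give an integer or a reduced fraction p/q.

Pairs whose geodesics pass through 5 — 4–1: 1/2; 6–1: 1; 6–3: 1/3; 1–2: 1/2.
All other pairs contribute 0.
Summing the contributions gives betweenness(5) = 7/3.

7/3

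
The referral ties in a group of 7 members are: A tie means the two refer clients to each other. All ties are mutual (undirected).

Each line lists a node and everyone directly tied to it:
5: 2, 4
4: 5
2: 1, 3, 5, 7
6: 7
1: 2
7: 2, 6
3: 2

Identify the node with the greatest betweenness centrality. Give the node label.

Unnormalized betweenness of each node: 1:0, 2:13, 3:0, 4:0, 5:5, 6:0, 7:5.
2 has the largest value, 13, making it the main broker — the node through which the most shortest paths run.

2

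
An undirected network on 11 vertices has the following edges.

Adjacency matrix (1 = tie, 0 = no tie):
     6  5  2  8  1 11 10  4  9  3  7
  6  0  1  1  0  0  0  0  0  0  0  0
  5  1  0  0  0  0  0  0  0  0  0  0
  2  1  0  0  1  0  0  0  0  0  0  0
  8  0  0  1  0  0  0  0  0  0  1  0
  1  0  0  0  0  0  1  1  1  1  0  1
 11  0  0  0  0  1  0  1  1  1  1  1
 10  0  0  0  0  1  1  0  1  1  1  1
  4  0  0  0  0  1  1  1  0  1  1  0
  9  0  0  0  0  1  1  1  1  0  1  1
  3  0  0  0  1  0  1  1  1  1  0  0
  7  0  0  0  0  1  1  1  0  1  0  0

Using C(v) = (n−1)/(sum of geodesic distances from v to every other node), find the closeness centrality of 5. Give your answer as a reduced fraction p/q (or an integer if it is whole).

5/21

Distances from 5: 1:6, 2:2, 3:4, 4:5, 6:1, 7:6, 8:3, 9:5, 10:5, 11:5. Sum = 42.
n = 11, so closeness = 10/42 = 5/21.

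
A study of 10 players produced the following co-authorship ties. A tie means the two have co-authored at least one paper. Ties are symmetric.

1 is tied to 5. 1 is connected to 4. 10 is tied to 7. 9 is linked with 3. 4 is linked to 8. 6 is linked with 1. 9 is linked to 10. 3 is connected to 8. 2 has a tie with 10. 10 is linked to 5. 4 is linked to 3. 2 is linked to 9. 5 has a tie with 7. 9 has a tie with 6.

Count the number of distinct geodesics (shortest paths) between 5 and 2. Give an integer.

The shortest distance is 2, and the only length-2 path is 5–10–2. So there is exactly 1 shortest path.

1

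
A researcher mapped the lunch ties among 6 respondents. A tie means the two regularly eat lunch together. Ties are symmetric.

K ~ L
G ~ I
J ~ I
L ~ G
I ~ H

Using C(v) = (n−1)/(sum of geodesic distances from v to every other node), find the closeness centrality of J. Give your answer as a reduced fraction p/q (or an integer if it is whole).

5/12

Distances from J: G:2, H:2, I:1, K:4, L:3. Sum = 12.
n = 6, so closeness = 5/12.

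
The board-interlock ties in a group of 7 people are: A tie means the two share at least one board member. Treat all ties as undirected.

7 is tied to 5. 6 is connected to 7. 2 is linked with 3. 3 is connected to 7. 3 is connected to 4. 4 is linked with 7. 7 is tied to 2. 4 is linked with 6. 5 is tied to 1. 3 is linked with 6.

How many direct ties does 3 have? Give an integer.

3 is directly tied to 2, 4, 6, and 7. That is 4 neighbors, so the degree of 3 is 4.

4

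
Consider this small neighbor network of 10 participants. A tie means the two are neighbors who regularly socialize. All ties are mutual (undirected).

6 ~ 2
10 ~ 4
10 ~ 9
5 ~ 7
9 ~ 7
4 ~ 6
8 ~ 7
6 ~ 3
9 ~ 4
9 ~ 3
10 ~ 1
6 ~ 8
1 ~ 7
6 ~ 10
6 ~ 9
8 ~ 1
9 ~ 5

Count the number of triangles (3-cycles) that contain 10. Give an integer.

3

10's neighbors: 1, 4, 6, and 9.
Neighbor pairs that are themselves tied: 10–4–6; 10–4–9; 10–6–9. Each forms one triangle with 10, for 3 in total.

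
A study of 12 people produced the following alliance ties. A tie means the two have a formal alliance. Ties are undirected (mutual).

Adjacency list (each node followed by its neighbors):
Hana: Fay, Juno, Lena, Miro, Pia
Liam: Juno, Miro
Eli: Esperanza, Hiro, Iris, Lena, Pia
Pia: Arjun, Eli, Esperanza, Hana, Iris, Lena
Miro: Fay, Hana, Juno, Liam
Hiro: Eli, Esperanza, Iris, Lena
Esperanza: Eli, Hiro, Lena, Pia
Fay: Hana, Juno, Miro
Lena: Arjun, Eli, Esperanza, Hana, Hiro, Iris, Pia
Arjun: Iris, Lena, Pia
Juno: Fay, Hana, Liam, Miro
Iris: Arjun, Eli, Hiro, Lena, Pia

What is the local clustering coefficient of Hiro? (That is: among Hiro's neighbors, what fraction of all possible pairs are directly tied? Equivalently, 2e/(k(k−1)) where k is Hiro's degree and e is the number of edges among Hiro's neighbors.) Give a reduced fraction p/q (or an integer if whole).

Hiro's neighbors: Eli, Esperanza, Iris, and Lena (k = 4).
Possible neighbor pairs: C(4,2) = 6. Edges among them: Eli–Esperanza, Eli–Iris, Eli–Lena, Esperanza–Lena, Iris–Lena → e = 5.
Clustering(Hiro) = 5/6.

5/6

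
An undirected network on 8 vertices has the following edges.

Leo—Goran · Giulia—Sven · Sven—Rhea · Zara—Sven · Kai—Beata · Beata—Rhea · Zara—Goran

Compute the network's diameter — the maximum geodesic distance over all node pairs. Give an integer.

Eccentricity of each node (its greatest distance to any other): Beata:5, Giulia:4, Goran:5, Kai:6, Leo:6, Rhea:4, Sven:3, Zara:4.
The maximum eccentricity is 6, realized for instance by the pair Leo–Kai via Leo – Goran – Zara – Sven – Rhea – Beata – Kai. So the diameter is 6.

6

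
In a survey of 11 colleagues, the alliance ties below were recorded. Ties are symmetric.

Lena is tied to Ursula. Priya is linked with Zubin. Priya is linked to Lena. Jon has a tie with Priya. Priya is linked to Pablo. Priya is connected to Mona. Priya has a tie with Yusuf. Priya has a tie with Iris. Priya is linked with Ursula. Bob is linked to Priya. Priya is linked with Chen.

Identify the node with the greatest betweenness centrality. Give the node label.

Priya

Unnormalized betweenness of each node: Bob:0, Chen:0, Iris:0, Jon:0, Lena:0, Mona:0, Pablo:0, Priya:44, Ursula:0, Yusuf:0, Zubin:0.
Priya has the largest value, 44, making it the main broker — the node through which the most shortest paths run.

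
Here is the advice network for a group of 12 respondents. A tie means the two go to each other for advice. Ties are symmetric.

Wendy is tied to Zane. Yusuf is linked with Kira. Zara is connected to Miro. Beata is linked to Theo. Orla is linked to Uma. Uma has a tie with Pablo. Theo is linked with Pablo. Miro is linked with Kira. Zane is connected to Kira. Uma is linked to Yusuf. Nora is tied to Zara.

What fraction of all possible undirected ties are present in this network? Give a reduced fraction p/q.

1/6

There are 11 edges and 12 nodes, so the maximum possible is C(12,2) = 66.
Density = 11/66 = 1/6.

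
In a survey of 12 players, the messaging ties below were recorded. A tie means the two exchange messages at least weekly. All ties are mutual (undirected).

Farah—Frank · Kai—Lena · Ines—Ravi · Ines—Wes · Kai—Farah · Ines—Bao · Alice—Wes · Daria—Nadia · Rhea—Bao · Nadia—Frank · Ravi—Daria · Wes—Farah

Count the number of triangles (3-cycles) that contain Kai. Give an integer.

0

Kai's neighbors are Farah and Lena, but none of them are tied to each other, so no triangle contains Kai.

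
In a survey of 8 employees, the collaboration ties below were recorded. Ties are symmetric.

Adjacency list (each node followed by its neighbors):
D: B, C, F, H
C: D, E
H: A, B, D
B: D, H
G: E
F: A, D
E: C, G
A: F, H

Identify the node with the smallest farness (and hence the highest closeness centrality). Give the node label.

Farness (sum of distances to all others) for each node — A:18, B:15, C:13, D:11, E:17, F:15, G:23, H:14.
The smallest farness is 11, for D, so D has the highest closeness.

D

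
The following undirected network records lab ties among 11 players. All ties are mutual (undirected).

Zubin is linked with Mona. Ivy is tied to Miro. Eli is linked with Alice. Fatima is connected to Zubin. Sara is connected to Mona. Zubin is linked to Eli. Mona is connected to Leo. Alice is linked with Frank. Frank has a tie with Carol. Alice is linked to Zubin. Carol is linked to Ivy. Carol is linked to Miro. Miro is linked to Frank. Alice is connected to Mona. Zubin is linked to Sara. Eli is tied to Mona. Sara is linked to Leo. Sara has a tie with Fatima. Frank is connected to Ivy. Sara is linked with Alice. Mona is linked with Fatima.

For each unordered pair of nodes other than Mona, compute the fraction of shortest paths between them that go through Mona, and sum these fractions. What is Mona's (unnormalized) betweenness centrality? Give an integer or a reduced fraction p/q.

Pairs whose geodesics pass through Mona — Eli–Sara: 1/3; Eli–Leo: 1; Eli–Fatima: 1/2; Zubin–Leo: 1/2; Leo–Fatima: 1/2; Leo–Alice: 1/2; Leo–Miro: 1/2; Leo–Frank: 1/2; Leo–Ivy: 1/2; Leo–Carol: 1/2; Fatima–Alice: 1/3; Fatima–Miro: 1/3; Fatima–Frank: 1/3; Fatima–Ivy: 1/3 … (+1 more pairs).
All other pairs contribute 0.
Summing the contributions gives betweenness(Mona) = 7.

7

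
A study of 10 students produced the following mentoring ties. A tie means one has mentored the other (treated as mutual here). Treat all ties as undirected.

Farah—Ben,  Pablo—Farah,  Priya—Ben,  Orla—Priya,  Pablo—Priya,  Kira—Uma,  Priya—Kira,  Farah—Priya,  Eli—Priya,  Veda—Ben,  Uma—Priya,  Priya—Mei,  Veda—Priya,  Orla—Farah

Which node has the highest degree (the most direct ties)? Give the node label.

Priya

Degrees — Ben:3, Eli:1, Farah:4, Kira:2, Mei:1, Orla:2, Pablo:2, Priya:9, Uma:2, Veda:2.
The maximum is 9, attained only by Priya.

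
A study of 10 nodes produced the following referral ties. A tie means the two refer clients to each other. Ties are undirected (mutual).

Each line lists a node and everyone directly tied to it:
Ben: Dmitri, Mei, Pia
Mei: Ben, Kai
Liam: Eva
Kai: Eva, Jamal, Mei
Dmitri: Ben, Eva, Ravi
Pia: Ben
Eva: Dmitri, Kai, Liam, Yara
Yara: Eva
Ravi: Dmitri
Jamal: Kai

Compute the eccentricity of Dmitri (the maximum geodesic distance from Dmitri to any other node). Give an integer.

3

Distances from Dmitri: Ben:1, Eva:1, Jamal:3, Kai:2, Liam:2, Mei:2, Pia:2, Ravi:1, Yara:2.
The largest is 3 (to Jamal), so the eccentricity of Dmitri is 3.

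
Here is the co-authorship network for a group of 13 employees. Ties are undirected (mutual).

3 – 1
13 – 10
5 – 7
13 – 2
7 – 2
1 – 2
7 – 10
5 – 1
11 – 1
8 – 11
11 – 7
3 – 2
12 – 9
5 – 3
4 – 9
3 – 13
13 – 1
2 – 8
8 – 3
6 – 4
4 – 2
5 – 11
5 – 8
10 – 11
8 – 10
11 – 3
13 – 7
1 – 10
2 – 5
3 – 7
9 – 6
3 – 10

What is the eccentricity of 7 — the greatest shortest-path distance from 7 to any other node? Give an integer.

Distances from 7: 1:2, 2:1, 3:1, 4:2, 5:1, 6:3, 8:2, 9:3, 10:1, 11:1, 12:4, 13:1.
The largest is 4 (to 12), so the eccentricity of 7 is 4.

4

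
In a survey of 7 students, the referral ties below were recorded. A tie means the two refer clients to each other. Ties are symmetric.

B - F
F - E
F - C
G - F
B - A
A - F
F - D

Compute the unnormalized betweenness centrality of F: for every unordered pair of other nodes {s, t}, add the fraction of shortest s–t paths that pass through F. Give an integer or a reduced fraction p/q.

14

Pairs whose geodesics pass through F — E–B: 1; E–A: 1; E–D: 1; E–C: 1; E–G: 1; B–D: 1; B–C: 1; B–G: 1; A–D: 1; A–C: 1; A–G: 1; D–C: 1; D–G: 1; C–G: 1.
All other pairs contribute 0.
Summing the contributions gives betweenness(F) = 14.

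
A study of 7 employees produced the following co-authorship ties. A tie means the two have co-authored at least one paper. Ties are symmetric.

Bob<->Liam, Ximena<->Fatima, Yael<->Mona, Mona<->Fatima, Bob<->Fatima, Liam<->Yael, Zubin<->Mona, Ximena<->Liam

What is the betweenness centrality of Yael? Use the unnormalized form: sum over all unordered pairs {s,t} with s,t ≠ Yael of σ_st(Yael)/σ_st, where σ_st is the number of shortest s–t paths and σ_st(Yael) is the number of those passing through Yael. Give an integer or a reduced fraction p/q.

Pairs whose geodesics pass through Yael — Zubin–Liam: 1; Liam–Mona: 1.
All other pairs contribute 0.
Summing the contributions gives betweenness(Yael) = 2.

2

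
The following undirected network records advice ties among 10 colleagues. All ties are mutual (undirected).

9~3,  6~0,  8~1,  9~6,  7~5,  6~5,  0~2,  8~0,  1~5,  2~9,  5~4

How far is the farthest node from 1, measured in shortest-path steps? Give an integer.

Distances from 1: 0:2, 2:3, 3:4, 4:2, 5:1, 6:2, 7:2, 8:1, 9:3.
The largest is 4 (to 3), so the eccentricity of 1 is 4.

4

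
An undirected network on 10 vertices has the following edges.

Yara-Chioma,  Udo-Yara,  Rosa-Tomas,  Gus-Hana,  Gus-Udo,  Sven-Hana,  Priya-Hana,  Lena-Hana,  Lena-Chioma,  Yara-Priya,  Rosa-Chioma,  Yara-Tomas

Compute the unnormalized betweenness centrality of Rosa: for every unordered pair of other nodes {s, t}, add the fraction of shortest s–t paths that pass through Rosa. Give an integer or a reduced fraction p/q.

Pairs whose geodesics pass through Rosa — Tomas–Chioma: 1/2; Tomas–Lena: 1/2.
All other pairs contribute 0.
Summing the contributions gives betweenness(Rosa) = 1.

1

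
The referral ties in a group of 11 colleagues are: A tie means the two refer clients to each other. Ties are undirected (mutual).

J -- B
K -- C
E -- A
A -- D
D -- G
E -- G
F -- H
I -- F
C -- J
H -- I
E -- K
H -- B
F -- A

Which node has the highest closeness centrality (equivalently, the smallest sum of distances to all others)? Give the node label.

Farness (sum of distances to all others) for each node — A:21, B:27, C:27, D:28, E:22, F:22, G:29, H:24, I:27, J:28, K:25.
The smallest farness is 21, for A, so A has the highest closeness.

A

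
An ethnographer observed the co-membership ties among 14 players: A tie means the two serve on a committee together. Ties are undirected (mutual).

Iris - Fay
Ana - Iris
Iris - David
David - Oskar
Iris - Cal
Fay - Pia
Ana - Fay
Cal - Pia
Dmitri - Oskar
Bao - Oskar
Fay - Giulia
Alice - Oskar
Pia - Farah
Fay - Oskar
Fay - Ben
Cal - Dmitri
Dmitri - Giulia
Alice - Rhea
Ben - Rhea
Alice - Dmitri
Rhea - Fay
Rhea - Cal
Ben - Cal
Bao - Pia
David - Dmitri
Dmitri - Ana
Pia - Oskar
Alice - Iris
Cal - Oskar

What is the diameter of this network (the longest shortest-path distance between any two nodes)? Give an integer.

3

Eccentricity of each node (its greatest distance to any other): Alice:3, Ana:3, Bao:3, Ben:3, Cal:2, David:3, Dmitri:3, Farah:3, Fay:2, Giulia:3, Iris:3, Oskar:2, Pia:2, Rhea:3.
The maximum eccentricity is 3, realized for instance by the pair Farah–Ben via Farah – Pia – Cal – Ben. So the diameter is 3.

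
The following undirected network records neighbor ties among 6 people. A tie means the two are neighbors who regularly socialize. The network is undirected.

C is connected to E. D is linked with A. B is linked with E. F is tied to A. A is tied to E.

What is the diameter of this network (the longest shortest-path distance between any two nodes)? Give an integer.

Eccentricity of each node (its greatest distance to any other): A:2, B:3, C:3, D:3, E:2, F:3.
The maximum eccentricity is 3, realized for instance by the pair B–F via B – E – A – F. So the diameter is 3.

3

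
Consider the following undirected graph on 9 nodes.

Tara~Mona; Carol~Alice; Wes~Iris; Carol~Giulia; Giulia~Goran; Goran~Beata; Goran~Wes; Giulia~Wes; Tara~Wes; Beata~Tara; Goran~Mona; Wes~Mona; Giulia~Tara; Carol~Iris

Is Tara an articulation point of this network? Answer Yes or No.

No

Even without Tara, every remaining node can still reach every other (the residual graph is connected), so Tara is not a cut vertex.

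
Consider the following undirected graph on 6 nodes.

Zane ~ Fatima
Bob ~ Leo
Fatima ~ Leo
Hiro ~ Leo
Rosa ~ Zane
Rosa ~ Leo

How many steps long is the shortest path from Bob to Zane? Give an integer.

3

One shortest route is Bob – Leo – Fatima – Zane, which uses 3 edges, and at distance 2 from Bob we only reach {Fatima, Hiro, Rosa}, which does not include Zane. So d(Bob,Zane) = 3.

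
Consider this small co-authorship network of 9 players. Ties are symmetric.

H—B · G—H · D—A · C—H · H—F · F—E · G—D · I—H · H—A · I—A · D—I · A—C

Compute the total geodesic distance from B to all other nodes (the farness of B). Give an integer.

17

Distances from B: A:2, C:2, D:3, E:3, F:2, G:2, H:1, I:2.
Sum = 2 + 2 + 3 + 3 + 2 + 2 + 1 + 2 = 17.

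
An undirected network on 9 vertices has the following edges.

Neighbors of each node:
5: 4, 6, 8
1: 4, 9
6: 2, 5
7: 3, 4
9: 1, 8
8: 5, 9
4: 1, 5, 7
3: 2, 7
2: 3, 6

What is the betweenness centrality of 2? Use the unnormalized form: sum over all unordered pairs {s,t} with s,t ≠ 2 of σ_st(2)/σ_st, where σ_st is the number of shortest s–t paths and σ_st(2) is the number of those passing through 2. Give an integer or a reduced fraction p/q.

Pairs whose geodesics pass through 2 — 6–7: 1/2; 6–3: 1; 5–3: 1/2; 8–3: 1/2.
All other pairs contribute 0.
Summing the contributions gives betweenness(2) = 5/2.

5/2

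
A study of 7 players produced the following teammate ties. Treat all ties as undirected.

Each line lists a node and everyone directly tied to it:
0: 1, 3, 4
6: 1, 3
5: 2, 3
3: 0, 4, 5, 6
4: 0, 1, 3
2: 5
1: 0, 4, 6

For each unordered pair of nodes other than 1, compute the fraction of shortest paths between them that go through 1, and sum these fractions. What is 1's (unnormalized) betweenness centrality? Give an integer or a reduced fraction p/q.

1

Pairs whose geodesics pass through 1 — 4–6: 1/2; 6–0: 1/2.
All other pairs contribute 0.
Summing the contributions gives betweenness(1) = 1.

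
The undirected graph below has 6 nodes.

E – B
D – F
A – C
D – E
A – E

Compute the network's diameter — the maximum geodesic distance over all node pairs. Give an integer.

Eccentricity of each node (its greatest distance to any other): A:3, B:3, C:4, D:3, E:2, F:4.
The maximum eccentricity is 4, realized for instance by the pair F–C via F – D – E – A – C. So the diameter is 4.

4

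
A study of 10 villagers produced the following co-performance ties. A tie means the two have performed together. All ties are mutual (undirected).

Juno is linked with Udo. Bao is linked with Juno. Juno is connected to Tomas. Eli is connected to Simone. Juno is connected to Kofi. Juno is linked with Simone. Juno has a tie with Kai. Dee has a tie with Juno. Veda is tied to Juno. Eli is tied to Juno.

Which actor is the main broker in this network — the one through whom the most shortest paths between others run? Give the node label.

Unnormalized betweenness of each node: Bao:0, Dee:0, Eli:0, Juno:35, Kai:0, Kofi:0, Simone:0, Tomas:0, Udo:0, Veda:0.
Juno has the largest value, 35, making it the main broker — the node through which the most shortest paths run.

Juno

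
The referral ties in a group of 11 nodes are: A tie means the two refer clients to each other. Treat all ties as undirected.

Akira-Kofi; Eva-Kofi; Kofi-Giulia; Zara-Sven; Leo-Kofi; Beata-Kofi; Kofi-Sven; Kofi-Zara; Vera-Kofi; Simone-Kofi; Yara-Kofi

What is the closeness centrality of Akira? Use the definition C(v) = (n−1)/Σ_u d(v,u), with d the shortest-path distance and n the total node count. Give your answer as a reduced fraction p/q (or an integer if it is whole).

10/19

Distances from Akira: Beata:2, Eva:2, Giulia:2, Kofi:1, Leo:2, Simone:2, Sven:2, Vera:2, Yara:2, Zara:2. Sum = 19.
n = 11, so closeness = 10/19.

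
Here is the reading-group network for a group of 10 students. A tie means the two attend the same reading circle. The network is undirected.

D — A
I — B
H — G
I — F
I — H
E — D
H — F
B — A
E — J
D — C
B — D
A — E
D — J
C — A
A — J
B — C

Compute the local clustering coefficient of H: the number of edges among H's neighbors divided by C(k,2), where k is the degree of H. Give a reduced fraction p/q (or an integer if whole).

1/3

H's neighbors: F, G, and I (k = 3).
Possible neighbor pairs: C(3,2) = 3. Edges among them: F–I → e = 1.
Clustering(H) = 1/3.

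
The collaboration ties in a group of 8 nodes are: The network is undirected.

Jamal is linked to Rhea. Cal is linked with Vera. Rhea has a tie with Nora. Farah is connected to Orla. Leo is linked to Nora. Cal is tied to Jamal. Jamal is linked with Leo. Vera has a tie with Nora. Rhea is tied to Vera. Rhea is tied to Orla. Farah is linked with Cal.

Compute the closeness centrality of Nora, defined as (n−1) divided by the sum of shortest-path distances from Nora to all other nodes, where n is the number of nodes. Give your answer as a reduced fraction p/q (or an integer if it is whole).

7/12

Distances from Nora: Cal:2, Farah:3, Jamal:2, Leo:1, Orla:2, Rhea:1, Vera:1. Sum = 12.
n = 8, so closeness = 7/12.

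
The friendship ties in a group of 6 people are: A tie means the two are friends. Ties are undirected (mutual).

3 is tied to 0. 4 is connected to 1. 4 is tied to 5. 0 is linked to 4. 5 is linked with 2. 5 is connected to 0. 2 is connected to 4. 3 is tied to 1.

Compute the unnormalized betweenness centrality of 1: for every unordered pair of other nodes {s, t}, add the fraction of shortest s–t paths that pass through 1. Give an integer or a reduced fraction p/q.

Pairs whose geodesics pass through 1 — 3–2: 1/3; 3–4: 1/2.
All other pairs contribute 0.
Summing the contributions gives betweenness(1) = 5/6.

5/6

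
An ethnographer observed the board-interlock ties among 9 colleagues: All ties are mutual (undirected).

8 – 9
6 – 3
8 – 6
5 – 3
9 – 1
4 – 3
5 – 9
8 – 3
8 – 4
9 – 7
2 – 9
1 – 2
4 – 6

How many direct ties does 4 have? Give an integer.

4 is directly tied to 3, 6, and 8. That is 3 neighbors, so the degree of 4 is 3.

3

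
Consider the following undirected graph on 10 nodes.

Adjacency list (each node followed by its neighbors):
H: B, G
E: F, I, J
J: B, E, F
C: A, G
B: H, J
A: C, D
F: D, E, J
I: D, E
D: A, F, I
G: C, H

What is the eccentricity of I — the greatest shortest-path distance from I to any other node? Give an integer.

Distances from I: A:2, B:3, C:3, D:1, E:1, F:2, G:4, H:4, J:2.
The largest is 4 (to H and G), so the eccentricity of I is 4.

4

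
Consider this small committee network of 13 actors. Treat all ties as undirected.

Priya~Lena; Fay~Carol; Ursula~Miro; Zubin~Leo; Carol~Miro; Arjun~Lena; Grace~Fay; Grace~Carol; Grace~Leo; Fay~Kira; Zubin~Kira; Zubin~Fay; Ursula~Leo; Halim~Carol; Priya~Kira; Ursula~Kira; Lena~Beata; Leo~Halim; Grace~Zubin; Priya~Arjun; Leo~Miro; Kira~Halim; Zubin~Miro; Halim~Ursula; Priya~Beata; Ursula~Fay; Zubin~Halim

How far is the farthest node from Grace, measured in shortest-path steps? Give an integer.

Distances from Grace: Arjun:4, Beata:4, Carol:1, Fay:1, Halim:2, Kira:2, Lena:4, Leo:1, Miro:2, Priya:3, Ursula:2, Zubin:1.
The largest is 4 (to Arjun, Lena, and Beata), so the eccentricity of Grace is 4.

4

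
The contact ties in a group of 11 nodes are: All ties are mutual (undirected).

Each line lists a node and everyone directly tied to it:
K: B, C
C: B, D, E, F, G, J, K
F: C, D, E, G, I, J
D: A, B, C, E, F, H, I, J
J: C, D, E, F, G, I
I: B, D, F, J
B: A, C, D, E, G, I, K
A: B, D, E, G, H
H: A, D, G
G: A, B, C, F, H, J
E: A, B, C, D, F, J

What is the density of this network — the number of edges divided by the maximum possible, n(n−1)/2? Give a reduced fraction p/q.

6/11

There are 30 edges and 11 nodes, so the maximum possible is C(11,2) = 55.
Density = 30/55 = 6/11.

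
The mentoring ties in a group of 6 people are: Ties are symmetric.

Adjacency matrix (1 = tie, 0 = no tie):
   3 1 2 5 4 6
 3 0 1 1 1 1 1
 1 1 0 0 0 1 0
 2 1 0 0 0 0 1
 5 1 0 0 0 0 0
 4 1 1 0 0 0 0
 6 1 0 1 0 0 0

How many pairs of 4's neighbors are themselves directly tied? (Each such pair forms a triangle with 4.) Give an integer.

1

4's neighbors: 1 and 3.
Neighbor pairs that are themselves tied: 4–1–3. Each forms one triangle with 4, for 1 in total.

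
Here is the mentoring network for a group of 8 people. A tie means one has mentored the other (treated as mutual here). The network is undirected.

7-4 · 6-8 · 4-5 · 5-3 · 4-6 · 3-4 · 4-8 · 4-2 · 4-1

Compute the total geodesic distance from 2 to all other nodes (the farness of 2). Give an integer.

13

Distances from 2: 1:2, 3:2, 4:1, 5:2, 6:2, 7:2, 8:2.
Sum = 2 + 2 + 1 + 2 + 2 + 2 + 2 = 13.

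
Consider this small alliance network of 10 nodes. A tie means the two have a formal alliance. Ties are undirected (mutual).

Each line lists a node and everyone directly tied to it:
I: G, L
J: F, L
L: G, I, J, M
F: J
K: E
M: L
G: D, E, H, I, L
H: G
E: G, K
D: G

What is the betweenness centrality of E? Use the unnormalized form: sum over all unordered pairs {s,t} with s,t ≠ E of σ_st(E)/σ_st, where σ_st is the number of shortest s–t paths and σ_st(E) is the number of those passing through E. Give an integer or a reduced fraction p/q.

8

Pairs whose geodesics pass through E — D–K: 1; F–K: 1; G–K: 1; M–K: 1; K–J: 1; K–L: 1; K–I: 1; K–H: 1.
All other pairs contribute 0.
Summing the contributions gives betweenness(E) = 8.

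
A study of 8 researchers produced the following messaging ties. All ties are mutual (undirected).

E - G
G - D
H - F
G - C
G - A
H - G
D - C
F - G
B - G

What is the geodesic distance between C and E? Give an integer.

One shortest route is C – G – E, which uses 2 edges, and C and E are not directly tied, so nothing shorter exists. So d(C,E) = 2.

2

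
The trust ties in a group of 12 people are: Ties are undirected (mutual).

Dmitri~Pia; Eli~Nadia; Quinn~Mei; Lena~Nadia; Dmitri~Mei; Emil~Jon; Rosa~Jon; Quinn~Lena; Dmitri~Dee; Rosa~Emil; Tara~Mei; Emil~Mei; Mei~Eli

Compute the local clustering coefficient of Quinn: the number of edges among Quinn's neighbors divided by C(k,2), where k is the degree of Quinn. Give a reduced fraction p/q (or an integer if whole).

Quinn's neighbors: Lena and Mei (k = 2).
Possible neighbor pairs: C(2,2) = 1. Edges among them: none → e = 0.
Clustering(Quinn) = 0/1.

0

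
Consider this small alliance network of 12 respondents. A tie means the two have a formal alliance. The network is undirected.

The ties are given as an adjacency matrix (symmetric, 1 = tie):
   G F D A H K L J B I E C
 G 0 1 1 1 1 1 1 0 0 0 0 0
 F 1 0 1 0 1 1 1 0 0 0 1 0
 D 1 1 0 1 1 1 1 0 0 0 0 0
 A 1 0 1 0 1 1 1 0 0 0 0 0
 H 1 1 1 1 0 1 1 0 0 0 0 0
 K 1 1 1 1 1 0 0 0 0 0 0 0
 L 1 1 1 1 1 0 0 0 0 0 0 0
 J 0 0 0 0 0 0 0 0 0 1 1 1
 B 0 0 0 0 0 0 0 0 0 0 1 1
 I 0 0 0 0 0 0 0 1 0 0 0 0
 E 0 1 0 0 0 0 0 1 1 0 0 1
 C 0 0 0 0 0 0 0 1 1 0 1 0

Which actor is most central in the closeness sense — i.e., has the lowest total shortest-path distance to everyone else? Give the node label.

F

Farness (sum of distances to all others) for each node — A:27, B:28, C:26, D:21, E:19, F:17, G:21, H:21, I:36, J:26, K:22, L:22.
The smallest farness is 17, for F, so F has the highest closeness.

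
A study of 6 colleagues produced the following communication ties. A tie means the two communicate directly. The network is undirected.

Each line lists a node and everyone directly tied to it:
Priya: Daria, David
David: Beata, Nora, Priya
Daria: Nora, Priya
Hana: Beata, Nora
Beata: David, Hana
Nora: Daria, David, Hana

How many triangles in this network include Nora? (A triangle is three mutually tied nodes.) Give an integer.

0

Nora's neighbors are Daria, David, and Hana, but none of them are tied to each other, so no triangle contains Nora.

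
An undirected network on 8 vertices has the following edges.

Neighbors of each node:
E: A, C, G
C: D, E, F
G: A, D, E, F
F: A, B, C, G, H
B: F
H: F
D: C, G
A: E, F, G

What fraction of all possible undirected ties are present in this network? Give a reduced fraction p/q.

There are 11 edges and 8 nodes, so the maximum possible is C(8,2) = 28.
Density = 11/28.

11/28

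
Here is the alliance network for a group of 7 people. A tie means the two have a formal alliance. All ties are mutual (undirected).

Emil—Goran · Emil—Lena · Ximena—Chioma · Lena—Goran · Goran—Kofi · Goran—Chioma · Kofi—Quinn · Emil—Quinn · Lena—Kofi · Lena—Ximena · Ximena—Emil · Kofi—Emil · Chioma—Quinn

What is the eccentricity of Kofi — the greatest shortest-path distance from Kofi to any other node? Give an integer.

Distances from Kofi: Chioma:2, Emil:1, Goran:1, Lena:1, Quinn:1, Ximena:2.
The largest is 2 (to Chioma and Ximena), so the eccentricity of Kofi is 2.

2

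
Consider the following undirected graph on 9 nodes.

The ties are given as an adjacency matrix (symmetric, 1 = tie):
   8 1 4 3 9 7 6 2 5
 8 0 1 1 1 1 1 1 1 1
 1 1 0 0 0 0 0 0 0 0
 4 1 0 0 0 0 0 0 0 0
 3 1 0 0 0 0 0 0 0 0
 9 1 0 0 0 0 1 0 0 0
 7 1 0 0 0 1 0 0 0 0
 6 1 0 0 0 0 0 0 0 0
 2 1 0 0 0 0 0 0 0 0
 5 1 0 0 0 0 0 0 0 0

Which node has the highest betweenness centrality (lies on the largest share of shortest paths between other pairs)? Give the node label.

Unnormalized betweenness of each node: 1:0, 2:0, 3:0, 4:0, 5:0, 6:0, 7:0, 8:27, 9:0.
8 has the largest value, 27, making it the main broker — the node through which the most shortest paths run.

8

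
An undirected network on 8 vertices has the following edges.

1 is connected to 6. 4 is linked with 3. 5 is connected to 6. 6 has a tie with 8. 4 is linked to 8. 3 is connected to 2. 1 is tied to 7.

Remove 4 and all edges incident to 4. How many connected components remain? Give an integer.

2

Without 4, the remaining ties split the others into: {2, 3}; {1, 5, 6, 7, 8}.
That's 2 separate components.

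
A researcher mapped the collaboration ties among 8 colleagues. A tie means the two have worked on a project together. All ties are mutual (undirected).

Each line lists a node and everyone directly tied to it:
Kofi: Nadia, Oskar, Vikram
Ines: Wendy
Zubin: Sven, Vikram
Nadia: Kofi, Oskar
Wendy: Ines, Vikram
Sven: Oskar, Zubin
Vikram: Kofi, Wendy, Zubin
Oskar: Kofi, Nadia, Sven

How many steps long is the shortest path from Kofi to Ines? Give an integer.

3

One shortest route is Kofi – Vikram – Wendy – Ines, which uses 3 edges, and at distance 2 from Kofi we only reach {Sven, Wendy, Zubin}, which does not include Ines. So d(Kofi,Ines) = 3.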